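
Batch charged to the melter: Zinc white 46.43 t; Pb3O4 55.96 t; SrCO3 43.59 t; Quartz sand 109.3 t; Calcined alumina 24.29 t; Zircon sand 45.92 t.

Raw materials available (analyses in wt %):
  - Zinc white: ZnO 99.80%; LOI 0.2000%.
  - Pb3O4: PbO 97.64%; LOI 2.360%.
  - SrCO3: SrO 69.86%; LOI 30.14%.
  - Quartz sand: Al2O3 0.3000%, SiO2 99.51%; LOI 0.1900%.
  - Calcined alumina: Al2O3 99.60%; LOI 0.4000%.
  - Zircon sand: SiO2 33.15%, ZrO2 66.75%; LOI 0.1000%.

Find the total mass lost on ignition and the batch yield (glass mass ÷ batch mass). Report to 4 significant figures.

LOI loss = 14.90 t; glass = 310.6 t; yield = 95.42%

Values along the way are printed rounded to four significant digits as written. Every computation keeps exact precision at all times — every reported number is rounded exactly once. All derived quantities (six oxide percentages, LOI, the totals, glass mass, the yield) are re-derived in full float precision from the weighed amounts on 310.6 t of glass, as given in the question or the answer.
LOI of each material in turn:
  Zinc white: 46.43 × 0.002000 = 0.09286 t
  Pb3O4: 55.96 × 0.02360 = 1.321 t
  SrCO3: 43.59 × 0.3014 = 13.14 t
  Quartz sand: 109.3 × 0.001900 = 0.2077 t
  Calcined alumina: 24.29 × 0.004000 = 0.09716 t
  Zircon sand: 45.92 × 0.001000 = 0.04592 t
Total LOI = 14.90 t
Glass = batch − LOI = 325.5 − 14.90 = 310.6 t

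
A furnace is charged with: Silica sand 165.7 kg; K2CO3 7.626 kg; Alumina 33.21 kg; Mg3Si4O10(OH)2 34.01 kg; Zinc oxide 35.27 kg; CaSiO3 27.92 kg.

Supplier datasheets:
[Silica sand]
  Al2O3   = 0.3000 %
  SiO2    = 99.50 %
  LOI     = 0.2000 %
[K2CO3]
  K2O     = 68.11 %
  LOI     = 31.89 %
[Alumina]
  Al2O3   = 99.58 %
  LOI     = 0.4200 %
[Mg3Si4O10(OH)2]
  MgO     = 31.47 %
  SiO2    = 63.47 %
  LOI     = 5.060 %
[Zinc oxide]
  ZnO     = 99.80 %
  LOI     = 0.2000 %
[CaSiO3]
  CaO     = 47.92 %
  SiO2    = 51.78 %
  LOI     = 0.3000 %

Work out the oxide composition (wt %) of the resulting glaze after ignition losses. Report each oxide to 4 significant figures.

Glass mass = 299.0 kg (batch 303.7 − LOI 4.778).
Composition: CaO 4.475%, MgO 3.580%, K2O 1.737%, Al2O3 11.23%, ZnO 11.77%, SiO2 67.20%

Every computation holds full precision all the way through — mid-chain values appear rounded off to 4 significant figures within the worked lines — each reported value is rounded a single time; the derived quantities are recomputed using the weight values on 299.0 kg of glass at full float precision (the six compositions, glass mass, totals, LOI, yield) as given in either problem or answer.
What the batch supplies per oxide:
  CaO: 27.92·0.4792 = 13.38 kg
  MgO: 34.01·0.3147 = 10.70 kg
  K2O: 7.626·0.6811 = 5.194 kg
  Al2O3: 165.7·0.003000 + 33.21·0.9958 = 33.57 kg
  ZnO: 35.27·0.9980 = 35.20 kg
  SiO2: 165.7·0.9950 + 34.01·0.6347 + 27.92·0.5178 = 200.9 kg
LOI: 165.7·0.002000 + 7.626·0.3189 + 33.21·0.004200 + 34.01·0.05060 + 35.27·0.002000 + 27.92·0.003000 = 4.778 kg
batch − LOI leaves glass = 303.7 − 4.778 = 299.0 kg (consistent with Σ oxide mass)
percent by weight: oxide/glass ×100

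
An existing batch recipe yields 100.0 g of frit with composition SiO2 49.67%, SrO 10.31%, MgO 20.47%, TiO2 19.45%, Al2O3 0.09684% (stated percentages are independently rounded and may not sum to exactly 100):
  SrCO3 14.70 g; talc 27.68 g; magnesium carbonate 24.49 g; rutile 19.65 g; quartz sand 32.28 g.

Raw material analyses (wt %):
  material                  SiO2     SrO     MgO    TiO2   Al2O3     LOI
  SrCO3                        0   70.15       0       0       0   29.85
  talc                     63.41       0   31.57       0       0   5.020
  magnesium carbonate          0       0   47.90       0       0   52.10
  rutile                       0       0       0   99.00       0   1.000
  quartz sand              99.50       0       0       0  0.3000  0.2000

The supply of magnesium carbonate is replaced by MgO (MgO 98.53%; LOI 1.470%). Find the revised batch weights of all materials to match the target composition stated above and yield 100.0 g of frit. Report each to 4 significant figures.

Revised batch per 100.0 g frit:
  SrCO3: 14.70 g
  talc: 27.68 g
  MgO: 11.91 g
  rutile: 19.65 g
  quartz sand: 32.28 g
Total batch = 106.2 g; LOI loss = 6.214 g

Each numeric step keeps exact precision in all steps. Mid-chain values are shown, rounded to four significant digits, within the worked lines; each reported number is rounded exactly once — derived quantities (totals, LOI, the five compositions, net glass mass, yield) are rebuilt in full float precision using the weight values per 100.0 g of glass precisely as stated by either problem or answer.
Per-oxide target masses for 100.0 g frit:
  SiO2: 49.67% × 100.0 = 49.67 g
  SrO: 10.31% × 100.0 = 10.31 g
  MgO: 20.47% × 100.0 = 20.47 g
  TiO2: 19.45% × 100.0 = 19.45 g
  Al2O3: 0.09684% × 100.0 = 0.09684 g
Balance tally, oxide-wise, given the weights on record, at the basis given (sums match the target masses given rounding of the digits):
  SiO2: 27.68·0.6341 + 32.28·0.9950 = 49.67 g (target 49.67 g)
  SrO: 14.70·0.7015 = 10.31 g (target 10.31 g)
  MgO: 27.68·0.3157 + 11.91·0.9853 = 20.47 g (target 20.47 g)
  TiO2: 19.65·0.9900 = 19.45 g (target 19.45 g)
  Al2O3: 32.28·0.003000 = 0.09684 g (target 0.09684 g)
Glass-mass sanity pass: batch Σ − ignition loss = 100.0 g (per-oxide target masses sum to 100.0 g; with the basis standing at 100.0 g — deltas are rounding alone).
Batch grand total — Σ batch = 106.2 g; Σ batch·LOI gives LOI loss = 6.214 g; the yield ratio, glass ÷ batch: 94.15%.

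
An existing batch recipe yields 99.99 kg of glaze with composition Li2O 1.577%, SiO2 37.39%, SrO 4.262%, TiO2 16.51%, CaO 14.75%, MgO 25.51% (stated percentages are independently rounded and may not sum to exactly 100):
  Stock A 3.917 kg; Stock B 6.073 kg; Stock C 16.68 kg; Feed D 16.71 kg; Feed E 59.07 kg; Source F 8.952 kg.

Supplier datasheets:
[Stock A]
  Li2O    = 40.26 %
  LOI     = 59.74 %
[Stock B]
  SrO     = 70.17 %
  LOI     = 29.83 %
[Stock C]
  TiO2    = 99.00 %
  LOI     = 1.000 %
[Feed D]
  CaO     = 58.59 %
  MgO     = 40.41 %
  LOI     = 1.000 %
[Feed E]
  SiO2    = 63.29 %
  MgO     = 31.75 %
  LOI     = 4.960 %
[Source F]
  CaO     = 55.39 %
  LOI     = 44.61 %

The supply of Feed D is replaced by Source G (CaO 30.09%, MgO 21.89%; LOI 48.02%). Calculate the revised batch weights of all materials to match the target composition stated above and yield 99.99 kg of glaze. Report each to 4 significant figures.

Every computation maintains exact precision at each step — mid-chain values appear (rounded to 4 significant figures) across the worked steps; every reported value is rounded a single time; derived quantities (the yield, six oxide percentages, net glass mass, ignition loss, totals) are rebuilt at full float precision using the weight values for 99.99 kg of glass, as they appear in problem or answer.
Oxide mass targets, per 99.99 kg glaze:
  Li2O: 1.577% × 99.99 = 1.577 kg
  SiO2: 37.39% × 99.99 = 37.39 kg
  SrO: 4.262% × 99.99 = 4.262 kg
  TiO2: 16.51% × 99.99 = 16.51 kg
  CaO: 14.75% × 99.99 = 14.75 kg
  MgO: 25.51% × 99.99 = 25.51 kg
Per-oxide balance check from the weights as reported, against the basis in use (sums match the target masses net of answer rounding effects):
  Li2O: 3.917·0.4026 = 1.577 kg (target 1.577 kg)
  SiO2: 59.07·0.6329 = 37.39 kg (target 37.39 kg)
  SrO: 6.073·0.7017 = 4.261 kg (target 4.262 kg)
  TiO2: 16.68·0.9900 = 16.51 kg (target 16.51 kg)
  CaO: 30.85·0.3009 + 9.870·0.5539 = 14.75 kg (target 14.75 kg)
  MgO: 30.85·0.2189 + 59.07·0.3175 = 25.51 kg (target 25.51 kg)
Glass-mass sanity pass: total batch − LOI = 99.99 kg (the targets, summed, come to 99.99 kg; with the basis standing at 99.99 kg — any gap is answer rounding).
Summing the batch: Σ batch = 126.5 kg; Σ batch·LOI gives LOI loss = 26.47 kg; yield = glass ÷ total batch = 79.07%.

Revised batch per 99.99 kg glaze:
  Stock A: 3.917 kg
  Stock B: 6.073 kg
  Stock C: 16.68 kg
  Source G: 30.85 kg
  Feed E: 59.07 kg
  Source F: 9.870 kg
Total batch = 126.5 kg; LOI loss = 26.47 kg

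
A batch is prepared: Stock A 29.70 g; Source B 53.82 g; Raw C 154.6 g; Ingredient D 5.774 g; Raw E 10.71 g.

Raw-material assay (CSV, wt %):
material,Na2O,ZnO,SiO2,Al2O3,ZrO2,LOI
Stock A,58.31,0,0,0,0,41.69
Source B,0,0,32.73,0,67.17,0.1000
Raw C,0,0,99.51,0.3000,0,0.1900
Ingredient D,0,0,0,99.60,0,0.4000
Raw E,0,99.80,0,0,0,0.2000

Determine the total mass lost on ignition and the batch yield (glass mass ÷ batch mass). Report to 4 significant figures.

LOI loss = 12.77 g; glass = 241.8 g; yield = 94.98%

The intermediate values are shown rounded off to 4 significant figures as written — all internal work maintains full precision in every operation; a single rounding completes every reported value — the derived quantities (totals, glass mass, the yield, LOI, five oxide percentages) are recomputed from the batch weights per 241.8 g of glass at full float precision, as quoted within problem or answer.
LOI of each material in turn:
  Stock A: 29.70 × 0.4169 = 12.38 g
  Source B: 53.82 × 0.001000 = 0.05382 g
  Raw C: 154.6 × 0.001900 = 0.2937 g
  Ingredient D: 5.774 × 0.004000 = 0.02310 g
  Raw E: 10.71 × 0.002000 = 0.02142 g
Total LOI = 12.77 g
Glass = batch − LOI = 254.6 − 12.77 = 241.8 g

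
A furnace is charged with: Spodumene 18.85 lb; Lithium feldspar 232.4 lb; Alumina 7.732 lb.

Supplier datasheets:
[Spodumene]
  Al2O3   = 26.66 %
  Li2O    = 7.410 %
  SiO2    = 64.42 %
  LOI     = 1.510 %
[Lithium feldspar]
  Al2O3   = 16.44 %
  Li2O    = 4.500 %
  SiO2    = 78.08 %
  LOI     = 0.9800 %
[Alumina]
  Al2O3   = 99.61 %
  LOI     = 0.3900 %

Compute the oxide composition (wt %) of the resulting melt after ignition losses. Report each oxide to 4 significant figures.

Glass mass = 256.4 lb (batch 259.0 − LOI 2.592).
Composition: Al2O3 19.87%, Li2O 4.624%, SiO2 75.51%

The whole derivation carries full precision at each step — in-progress results are shown rounded to 4 significant figures within the worked lines — every reported value receives exactly one rounding. Derived quantities (ignition loss, the totals, the three compositions, net glass mass, the yield) are rebuilt at full float precision using the weight values per 256.4 lb of glass, exactly as printed in question or answer.
Oxide-by-oxide delivered mass:
  Al2O3: 18.85·0.2666 + 232.4·0.1644 + 7.732·0.9961 = 50.93 lb
  Li2O: 18.85·0.07410 + 232.4·0.04500 = 11.85 lb
  SiO2: 18.85·0.6442 + 232.4·0.7808 = 193.6 lb
LOI: 18.85·0.01510 + 232.4·0.009800 + 7.732·0.003900 = 2.592 lb
Glass mass = batch − LOI = 259.0 − 2.592 = 256.4 lb (matching Σ of the oxides)
wt % = oxide mass / glass mass × 100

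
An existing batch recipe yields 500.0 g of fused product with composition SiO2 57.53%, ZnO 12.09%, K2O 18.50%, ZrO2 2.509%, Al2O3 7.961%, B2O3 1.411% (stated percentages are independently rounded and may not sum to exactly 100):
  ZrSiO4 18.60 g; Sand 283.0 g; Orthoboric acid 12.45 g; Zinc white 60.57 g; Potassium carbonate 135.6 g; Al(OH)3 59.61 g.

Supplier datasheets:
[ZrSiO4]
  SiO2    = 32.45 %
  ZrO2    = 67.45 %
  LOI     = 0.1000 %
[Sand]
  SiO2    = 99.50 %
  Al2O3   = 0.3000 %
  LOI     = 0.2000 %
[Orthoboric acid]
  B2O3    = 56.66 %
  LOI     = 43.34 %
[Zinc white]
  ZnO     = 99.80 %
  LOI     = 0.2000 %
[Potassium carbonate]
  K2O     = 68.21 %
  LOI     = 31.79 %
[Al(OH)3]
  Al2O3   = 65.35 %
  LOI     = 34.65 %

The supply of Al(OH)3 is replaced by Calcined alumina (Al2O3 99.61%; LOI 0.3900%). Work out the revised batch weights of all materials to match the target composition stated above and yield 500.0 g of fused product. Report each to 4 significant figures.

Revised batch per 500.0 g fused product:
  ZrSiO4: 18.60 g
  Sand: 283.0 g
  Orthoboric acid: 12.45 g
  Zinc white: 60.57 g
  Potassium carbonate: 135.6 g
  Calcined alumina: 39.11 g
Total batch = 549.3 g; LOI loss = 49.36 g

The working math carries full float precision all the way through. Values along the way are displayed rounded to four significant figures as written; every reported value is rounded once only — the derived quantities are recomputed starting from the weights per 500.0 g of glass at full float precision (ignition loss, the yield, the six compositions, the totals, glass mass), as they appear in either problem or answer.
Target oxide masses per 500.0 g fused product:
  SiO2: 57.53% × 500.0 = 287.6 g
  ZnO: 12.09% × 500.0 = 60.45 g
  K2O: 18.50% × 500.0 = 92.50 g
  ZrO2: 2.509% × 500.0 = 12.54 g
  Al2O3: 7.961% × 500.0 = 39.80 g
  B2O3: 1.411% × 500.0 = 7.055 g
Sums-versus-targets review on the weights just shown, relative to the basis at hand (delivered sums recover each target given rounding of the digits):
  SiO2: 18.60·0.3245 + 283.0·0.9950 = 287.6 g (target 287.6 g)
  ZnO: 60.57·0.9980 = 60.45 g (target 60.45 g)
  K2O: 135.6·0.6821 = 92.49 g (target 92.50 g)
  ZrO2: 18.60·0.6745 = 12.55 g (target 12.54 g)
  Al2O3: 283.0·0.003000 + 39.11·0.9961 = 39.81 g (target 39.80 g)
  B2O3: 12.45·0.5666 = 7.054 g (target 7.055 g)
Glass-mass sanity pass: Σ batch − LOI loss = 500.0 g (oxide target masses add up to 500.0 g; against the stated basis, 500.0 g — any gap is answer rounding).
Summing the batch: Σ batch = 549.3 g; the LOI term Σ batch·LOI equals 49.36 g; yield: glass divided by total = 91.01%.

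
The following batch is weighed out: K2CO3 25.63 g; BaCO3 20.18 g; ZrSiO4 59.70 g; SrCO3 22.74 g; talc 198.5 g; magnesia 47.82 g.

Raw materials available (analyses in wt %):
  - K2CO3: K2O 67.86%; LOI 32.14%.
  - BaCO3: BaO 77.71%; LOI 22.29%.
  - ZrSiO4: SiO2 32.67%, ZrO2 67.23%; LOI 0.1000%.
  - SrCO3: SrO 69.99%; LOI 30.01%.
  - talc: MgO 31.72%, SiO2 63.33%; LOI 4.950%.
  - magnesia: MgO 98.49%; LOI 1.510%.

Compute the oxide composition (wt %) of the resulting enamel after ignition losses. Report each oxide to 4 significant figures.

Glass mass = 344.4 g (batch 374.6 − LOI 30.17).
Composition: MgO 31.96%, BaO 4.553%, K2O 5.050%, SiO2 42.16%, SrO 4.621%, ZrO2 11.65%

Values along the way are printed rounded to four significant digits as written — the working math keeps full precision at all times — every reported result is rounded just once. Derived quantities (LOI, totals, net glass mass, the six compositions, the yield) are carried in exact precision using the weight values for 344.4 g of glass precisely as stated by question or answer.
What the batch supplies per oxide:
  MgO: 198.5·0.3172 + 47.82·0.9849 = 110.1 g
  BaO: 20.18·0.7771 = 15.68 g
  K2O: 25.63·0.6786 = 17.39 g
  SiO2: 59.70·0.3267 + 198.5·0.6333 = 145.2 g
  SrO: 22.74·0.6999 = 15.92 g
  ZrO2: 59.70·0.6723 = 40.14 g
LOI: 25.63·0.3214 + 20.18·0.2229 + 59.70·0.001000 + 22.74·0.3001 + 198.5·0.04950 + 47.82·0.01510 = 30.17 g
batch − LOI leaves glass = 374.6 − 30.17 = 344.4 g (= the summed oxide contributions)
wt %: oxide over glass, times 100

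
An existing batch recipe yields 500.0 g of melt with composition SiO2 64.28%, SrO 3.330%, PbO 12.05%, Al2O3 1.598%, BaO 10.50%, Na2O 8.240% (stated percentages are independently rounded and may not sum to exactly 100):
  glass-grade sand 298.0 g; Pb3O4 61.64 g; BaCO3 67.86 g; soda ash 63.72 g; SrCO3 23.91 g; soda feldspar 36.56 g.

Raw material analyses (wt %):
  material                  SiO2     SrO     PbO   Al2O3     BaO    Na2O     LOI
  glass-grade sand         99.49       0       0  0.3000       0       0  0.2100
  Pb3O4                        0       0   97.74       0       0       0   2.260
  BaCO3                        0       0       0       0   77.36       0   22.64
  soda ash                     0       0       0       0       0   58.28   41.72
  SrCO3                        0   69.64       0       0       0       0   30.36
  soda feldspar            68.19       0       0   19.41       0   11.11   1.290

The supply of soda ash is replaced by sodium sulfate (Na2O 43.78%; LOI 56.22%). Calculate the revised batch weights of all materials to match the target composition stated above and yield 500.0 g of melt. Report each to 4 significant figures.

Revised batch per 500.0 g melt:
  glass-grade sand: 298.0 g
  Pb3O4: 61.64 g
  BaCO3: 67.86 g
  sodium sulfate: 84.83 g
  SrCO3: 23.91 g
  soda feldspar: 36.56 g
Total batch = 572.8 g; LOI loss = 72.80 g

All internal work runs at full float precision in every operation; intermediates appear with 4-significant-digit rounding in the printout; every reported number undergoes a single rounding. The derived quantities, which include the six compositions, the totals, net glass mass, LOI, yield, are carried in full precision, as quoted within either problem or answer, starting from the weights for 500.0 g of glass.
Per-oxide target masses for 500.0 g melt:
  SiO2: 64.28% × 500.0 = 321.4 g
  SrO: 3.330% × 500.0 = 16.65 g
  PbO: 12.05% × 500.0 = 60.25 g
  Al2O3: 1.598% × 500.0 = 7.990 g
  BaO: 10.50% × 500.0 = 52.50 g
  Na2O: 8.240% × 500.0 = 41.20 g
Sums-versus-targets review given the weights on record, per the basis as stated (delivered sums recover each target modulo rounding of the values):
  SiO2: 298.0·0.9949 + 36.56·0.6819 = 321.4 g (target 321.4 g)
  SrO: 23.91·0.6964 = 16.65 g (target 16.65 g)
  PbO: 61.64·0.9774 = 60.25 g (target 60.25 g)
  Al2O3: 298.0·0.003000 + 36.56·0.1941 = 7.990 g (target 7.990 g)
  BaO: 67.86·0.7736 = 52.50 g (target 52.50 g)
  Na2O: 84.83·0.4378 + 36.56·0.1111 = 41.20 g (target 41.20 g)
Mass balance on the glass: Σ batch − LOI loss = 500.0 g (summing oxide targets gives 500.0 g; basis as stated: 500.0 g — a pure rounding effect).
Batch total: Σ batch = 572.8 g; LOI removed, Σ of batch·LOI: 72.80 g; yield, glass over the total, = 87.29%.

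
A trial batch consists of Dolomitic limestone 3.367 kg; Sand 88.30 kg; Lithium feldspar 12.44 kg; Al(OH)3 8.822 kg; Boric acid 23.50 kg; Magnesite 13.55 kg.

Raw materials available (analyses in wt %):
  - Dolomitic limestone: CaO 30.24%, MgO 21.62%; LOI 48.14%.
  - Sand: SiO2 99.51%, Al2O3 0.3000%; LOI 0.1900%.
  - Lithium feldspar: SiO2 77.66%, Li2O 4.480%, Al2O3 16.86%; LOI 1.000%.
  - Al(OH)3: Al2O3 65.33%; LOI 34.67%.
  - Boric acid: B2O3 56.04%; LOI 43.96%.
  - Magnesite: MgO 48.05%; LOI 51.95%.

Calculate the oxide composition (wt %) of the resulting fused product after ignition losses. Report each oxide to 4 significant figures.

Glass mass = 127.6 kg (batch 150.0 − LOI 22.34).
Composition: SiO2 76.41%, CaO 0.7977%, Li2O 0.4366%, MgO 5.671%, B2O3 10.32%, Al2O3 6.366%

Values along the way are printed with 4-significant-figure rounding between the steps. Exact precision is carried at each step — each reported number is rounded a single time. The derived quantities (the yield, the totals, ignition loss, the six compositions, net glass mass) are recomputed at full precision starting from the weights at 127.6 kg of glass, exactly as shown in question or answer.
What the batch supplies per oxide:
  SiO2: 88.30·0.9951 + 12.44·0.7766 = 97.53 kg
  CaO: 3.367·0.3024 = 1.018 kg
  Li2O: 12.44·0.04480 = 0.5573 kg
  MgO: 3.367·0.2162 + 13.55·0.4805 = 7.239 kg
  B2O3: 23.50·0.5604 = 13.17 kg
  Al2O3: 88.30·0.003000 + 12.44·0.1686 + 8.822·0.6533 = 8.126 kg
LOI: 3.367·0.4814 + 88.30·0.001900 + 12.44·0.01000 + 8.822·0.3467 + 23.50·0.4396 + 13.55·0.5195 = 22.34 kg
batch − LOI leaves glass = 150.0 − 22.34 = 127.6 kg (equal to the oxide-mass sum)
percent by weight: oxide/glass ×100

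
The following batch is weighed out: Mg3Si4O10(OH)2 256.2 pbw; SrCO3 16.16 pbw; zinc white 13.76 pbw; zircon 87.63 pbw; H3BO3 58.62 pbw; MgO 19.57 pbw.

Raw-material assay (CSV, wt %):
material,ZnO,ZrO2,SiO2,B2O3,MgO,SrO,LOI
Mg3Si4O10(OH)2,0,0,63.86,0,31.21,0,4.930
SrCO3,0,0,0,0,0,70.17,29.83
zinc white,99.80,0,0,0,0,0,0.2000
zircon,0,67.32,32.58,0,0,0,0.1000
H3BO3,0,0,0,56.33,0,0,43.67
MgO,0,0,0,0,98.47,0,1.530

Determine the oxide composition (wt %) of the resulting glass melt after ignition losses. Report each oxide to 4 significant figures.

Full precision is maintained through every step; the intermediate values are printed rounded to four significant figures on the page; a single rounding yields every reported number — derived quantities (net glass mass, totals, ignition loss, six oxide percentages, the yield) are rebuilt starting from the weights on 408.5 pbw of glass at exact precision as quoted within the problem or the answer.
Per-oxide mass from batch:
  ZnO: 13.76·0.9980 = 13.73 pbw
  ZrO2: 87.63·0.6732 = 58.99 pbw
  SiO2: 256.2·0.6386 + 87.63·0.3258 = 192.2 pbw
  B2O3: 58.62·0.5633 = 33.02 pbw
  MgO: 256.2·0.3121 + 19.57·0.9847 = 99.23 pbw
  SrO: 16.16·0.7017 = 11.34 pbw
LOI: 256.2·0.04930 + 16.16·0.2983 + 13.76·0.002000 + 87.63·0.001000 + 58.62·0.4367 + 19.57·0.01530 = 43.47 pbw
batch − LOI leaves glass = 451.9 − 43.47 = 408.5 pbw (consistent with Σ oxide mass)
each wt % is 100 × oxide ÷ glass

Glass mass = 408.5 pbw (batch 451.9 − LOI 43.47).
Composition: ZnO 3.362%, ZrO2 14.44%, SiO2 47.04%, B2O3 8.084%, MgO 24.29%, SrO 2.776%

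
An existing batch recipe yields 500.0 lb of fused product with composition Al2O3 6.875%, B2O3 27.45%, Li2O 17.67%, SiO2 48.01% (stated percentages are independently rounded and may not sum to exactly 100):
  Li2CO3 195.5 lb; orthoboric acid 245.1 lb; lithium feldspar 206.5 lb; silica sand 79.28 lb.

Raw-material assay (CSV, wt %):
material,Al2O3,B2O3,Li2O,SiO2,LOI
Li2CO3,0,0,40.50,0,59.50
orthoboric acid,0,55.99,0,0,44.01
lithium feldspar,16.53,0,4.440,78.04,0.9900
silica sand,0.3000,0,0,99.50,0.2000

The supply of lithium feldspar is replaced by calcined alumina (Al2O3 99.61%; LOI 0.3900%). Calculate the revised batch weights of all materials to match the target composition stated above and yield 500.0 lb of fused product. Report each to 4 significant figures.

The intermediate values are displayed, rounded to 4 significant digits, within the worked lines; exact precision is maintained through every step; each reported value sees exactly one rounding. The derived quantities, including LOI, yield, the totals, glass mass, four oxide percentages, are carried from the batch weights for 500.0 lb of glass in full float precision exactly as printed in problem or answer.
Per-oxide target masses for 500.0 lb fused product:
  Al2O3: 6.875% × 500.0 = 34.38 lb
  B2O3: 27.45% × 500.0 = 137.2 lb
  Li2O: 17.67% × 500.0 = 88.35 lb
  SiO2: 48.01% × 500.0 = 240.0 lb
Checking each oxide sum using the reported weights, for the quoted basis mass (oxide sums agree with the targets given rounding of the digits):
  Al2O3: 33.78·0.9961 + 241.3·0.003000 = 34.37 lb (target 34.38 lb)
  B2O3: 245.1·0.5599 = 137.2 lb (target 137.2 lb)
  Li2O: 218.1·0.4050 = 88.33 lb (target 88.35 lb)
  SiO2: 241.3·0.9950 = 240.1 lb (target 240.0 lb)
Glass mass check: total batch − LOI = 500.0 lb (the Σ of target masses is 500.0 lb; basis as stated: 500.0 lb — any gap is answer rounding).
Batch total: Σ batch = 738.3 lb; loss to ignition Σ batch·LOI = 238.3 lb; the yield ratio, glass ÷ batch: 67.73%.

Revised batch per 500.0 lb fused product:
  Li2CO3: 218.1 lb
  orthoboric acid: 245.1 lb
  calcined alumina: 33.78 lb
  silica sand: 241.3 lb
Total batch = 738.3 lb; LOI loss = 238.3 lb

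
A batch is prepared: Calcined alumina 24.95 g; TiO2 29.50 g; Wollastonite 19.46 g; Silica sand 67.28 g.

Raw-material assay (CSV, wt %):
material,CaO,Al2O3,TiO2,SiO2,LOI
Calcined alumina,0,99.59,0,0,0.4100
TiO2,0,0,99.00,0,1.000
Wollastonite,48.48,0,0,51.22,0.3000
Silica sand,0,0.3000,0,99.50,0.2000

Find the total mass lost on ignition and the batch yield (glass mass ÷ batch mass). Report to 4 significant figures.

LOI loss = 0.5902 g; glass = 140.6 g; yield = 99.58%

Each numeric step runs at full float precision end to end — values along the way appear (rounded to 4 significant figures) in the working — a single rounding completes each reported number; all derived quantities are recomputed using the weight values at 140.6 g of glass in exact precision (four oxide percentages, the totals, glass mass, LOI, the yield) as quoted within the problem or the answer.
Ignition loss by material:
  Calcined alumina: 24.95 × 0.004100 = 0.1023 g
  TiO2: 29.50 × 0.01000 = 0.2950 g
  Wollastonite: 19.46 × 0.003000 = 0.05838 g
  Silica sand: 67.28 × 0.002000 = 0.1346 g
Total LOI = 0.5902 g
Glass = batch − LOI = 141.2 − 0.5902 = 140.6 g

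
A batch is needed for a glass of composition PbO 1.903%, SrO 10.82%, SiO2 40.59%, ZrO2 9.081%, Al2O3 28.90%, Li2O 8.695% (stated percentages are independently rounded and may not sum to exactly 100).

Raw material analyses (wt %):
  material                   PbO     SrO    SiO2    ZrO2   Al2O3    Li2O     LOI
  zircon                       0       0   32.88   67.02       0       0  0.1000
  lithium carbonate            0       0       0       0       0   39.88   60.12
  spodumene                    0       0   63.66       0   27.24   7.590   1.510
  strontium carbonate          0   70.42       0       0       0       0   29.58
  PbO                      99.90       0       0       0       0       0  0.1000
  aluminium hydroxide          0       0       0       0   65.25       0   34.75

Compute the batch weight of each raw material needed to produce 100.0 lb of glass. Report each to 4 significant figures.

Batch per 100.0 lb glass:
  zircon: 13.55 lb
  lithium carbonate: 11.00 lb
  spodumene: 56.76 lb
  strontium carbonate: 15.36 lb
  PbO: 1.905 lb
  aluminium hydroxide: 20.59 lb
Total batch = 119.2 lb; LOI loss = 19.18 lb; yield = 83.90%

The whole derivation keeps full float precision in every operation. Intermediates are displayed rounded to four significant figures as written; each reported result is rounded just once; derived quantities (ignition loss, six oxide percentages, the totals, glass mass, yield) are carried at full float precision using the weight values for 100.0 lb of glass exactly as shown in the question or the answer.
Target masses of each oxide per 100.0 lb glass:
  PbO: 1.903% × 100.0 = 1.903 lb
  SrO: 10.82% × 100.0 = 10.82 lb
  SiO2: 40.59% × 100.0 = 40.59 lb
  ZrO2: 9.081% × 100.0 = 9.081 lb
  Al2O3: 28.90% × 100.0 = 28.90 lb
  Li2O: 8.695% × 100.0 = 8.695 lb
Mass-balance tally per oxide with the batch weights as given, against the basis in use (oxide sums agree with the targets exact up to rounding of places):
  PbO: 1.905·0.9990 = 1.903 lb (target 1.903 lb)
  SrO: 15.36·0.7042 = 10.82 lb (target 10.82 lb)
  SiO2: 13.55·0.3288 + 56.76·0.6366 = 40.59 lb (target 40.59 lb)
  ZrO2: 13.55·0.6702 = 9.081 lb (target 9.081 lb)
  Al2O3: 56.76·0.2724 + 20.59·0.6525 = 28.90 lb (target 28.90 lb)
  Li2O: 11.00·0.3988 + 56.76·0.07590 = 8.695 lb (target 8.695 lb)
Mass balance on the glass: the batch minus its LOI: 99.98 lb (per-oxide target masses sum to 99.99 lb; basis as stated: 100.0 lb — a pure rounding effect).
Total batch = Σ batch = 119.2 lb; LOI loss = Σ batch·LOI = 19.18 lb; glass ÷ batch gives a yield of 83.90%.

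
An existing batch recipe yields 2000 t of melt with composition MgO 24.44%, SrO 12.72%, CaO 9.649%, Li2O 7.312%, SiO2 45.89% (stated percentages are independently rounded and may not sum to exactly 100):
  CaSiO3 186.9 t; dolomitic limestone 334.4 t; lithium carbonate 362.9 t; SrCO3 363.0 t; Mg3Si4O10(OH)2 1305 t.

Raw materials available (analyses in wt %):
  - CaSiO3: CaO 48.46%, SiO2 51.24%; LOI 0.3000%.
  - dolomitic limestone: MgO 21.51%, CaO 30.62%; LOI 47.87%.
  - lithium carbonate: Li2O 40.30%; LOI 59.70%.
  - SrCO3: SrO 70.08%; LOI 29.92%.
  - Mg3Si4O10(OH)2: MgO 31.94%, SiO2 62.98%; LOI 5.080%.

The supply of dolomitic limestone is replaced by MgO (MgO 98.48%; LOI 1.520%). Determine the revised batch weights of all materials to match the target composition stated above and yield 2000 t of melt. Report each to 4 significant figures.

Rounding to four significant figures applies to every working value as displayed. The whole derivation holds full precision at all times — every reported result takes just one rounding — the derived quantities are recomputed at full float precision (yield, glass mass, five oxide percentages, the totals, LOI) from the batch weights at 2000 t of glass, as quoted within either problem or answer.
Target oxide masses per 2000 t melt:
  MgO: 24.44% × 2000 = 488.8 t
  SrO: 12.72% × 2000 = 254.4 t
  CaO: 9.649% × 2000 = 193.0 t
  Li2O: 7.312% × 2000 = 146.2 t
  SiO2: 45.89% × 2000 = 917.8 t
Sums-versus-targets review from the weights as reported, under the basis named above (every target is met by its sum up to rounding of the answer):
  MgO: 128.8·0.9848 + 1133·0.3194 = 488.7 t (target 488.8 t)
  SrO: 363.0·0.7008 = 254.4 t (target 254.4 t)
  CaO: 398.2·0.4846 = 193.0 t (target 193.0 t)
  Li2O: 362.9·0.4030 = 146.2 t (target 146.2 t)
  SiO2: 398.2·0.5124 + 1133·0.6298 = 917.6 t (target 917.8 t)
Consistency of the glass mass: total batch − LOI = 2000 t (the targets, summed, come to 2000 t; basis as stated: 2000 t — gaps are rounding artifacts).
Total batch = Σ batch = 2386 t; LOI removed, Σ of batch·LOI: 386.0 t; as yield: glass ÷ batch → 83.82%.

Revised batch per 2000 t melt:
  CaSiO3: 398.2 t
  MgO: 128.8 t
  lithium carbonate: 362.9 t
  SrCO3: 363.0 t
  Mg3Si4O10(OH)2: 1133 t
Total batch = 2386 t; LOI loss = 386.0 t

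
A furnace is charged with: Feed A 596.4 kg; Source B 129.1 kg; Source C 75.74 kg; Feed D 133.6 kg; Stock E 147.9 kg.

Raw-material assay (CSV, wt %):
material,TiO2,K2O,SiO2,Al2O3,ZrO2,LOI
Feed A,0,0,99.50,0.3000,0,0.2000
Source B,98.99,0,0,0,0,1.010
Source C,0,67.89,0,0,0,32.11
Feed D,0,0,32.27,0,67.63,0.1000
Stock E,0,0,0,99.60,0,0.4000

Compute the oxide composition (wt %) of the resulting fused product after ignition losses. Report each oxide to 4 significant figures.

Glass mass = 1055 kg (batch 1083 − LOI 27.54).
Composition: TiO2 12.11%, K2O 4.873%, SiO2 60.32%, Al2O3 14.13%, ZrO2 8.563%

Values along the way are shown rounded to four significant figures when written out. Each numeric step carries exact precision in all steps; every reported figure is rounded a single time — derived quantities (LOI, the yield, net glass mass, the totals, five oxide percentages) are rebuilt from the weighed amounts per 1055 kg of glass in full float precision exactly as printed in the problem or answer text.
Oxide-by-oxide delivered mass:
  TiO2: 129.1·0.9899 = 127.8 kg
  K2O: 75.74·0.6789 = 51.42 kg
  SiO2: 596.4·0.9950 + 133.6·0.3227 = 636.5 kg
  Al2O3: 596.4·0.003000 + 147.9·0.9960 = 149.1 kg
  ZrO2: 133.6·0.6763 = 90.35 kg
LOI: 596.4·0.002000 + 129.1·0.01010 + 75.74·0.3211 + 133.6·0.001000 + 147.9·0.004000 = 27.54 kg
batch − LOI leaves glass = 1083 − 27.54 = 1055 kg (the oxide masses sum to this)
wt %: oxide over glass, times 100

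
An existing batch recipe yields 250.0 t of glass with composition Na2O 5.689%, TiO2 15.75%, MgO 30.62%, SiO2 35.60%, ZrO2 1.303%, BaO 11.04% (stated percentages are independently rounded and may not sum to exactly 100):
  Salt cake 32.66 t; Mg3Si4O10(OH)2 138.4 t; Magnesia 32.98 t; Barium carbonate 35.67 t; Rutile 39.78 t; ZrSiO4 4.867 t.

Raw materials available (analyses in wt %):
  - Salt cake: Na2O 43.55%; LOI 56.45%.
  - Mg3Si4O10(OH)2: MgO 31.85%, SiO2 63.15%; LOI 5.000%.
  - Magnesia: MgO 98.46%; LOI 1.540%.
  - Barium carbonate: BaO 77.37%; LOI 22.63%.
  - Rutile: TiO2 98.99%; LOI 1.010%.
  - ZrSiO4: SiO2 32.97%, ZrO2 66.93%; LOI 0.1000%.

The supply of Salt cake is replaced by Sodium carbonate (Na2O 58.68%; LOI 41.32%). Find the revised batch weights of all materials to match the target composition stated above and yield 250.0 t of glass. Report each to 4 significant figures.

In-progress results appear, with 4-significant-digit rounding, across the worked steps; every computation holds full float precision at all times — every reported result includes exactly one rounding. The derived quantities are carried at exact precision (six oxide percentages, the totals, net glass mass, the yield, LOI) using the weight values at 250.0 t of glass, precisely as stated by the problem or answer text.
Oxide mass targets, per 250.0 t glass:
  Na2O: 5.689% × 250.0 = 14.22 t
  TiO2: 15.75% × 250.0 = 39.38 t
  MgO: 30.62% × 250.0 = 76.55 t
  SiO2: 35.60% × 250.0 = 89.00 t
  ZrO2: 1.303% × 250.0 = 3.258 t
  BaO: 11.04% × 250.0 = 27.60 t
Sums-versus-targets review working from each reported weight, for the quoted basis mass (sum by sum, the targets are met up to rounding of the answer):
  Na2O: 24.24·0.5868 = 14.22 t (target 14.22 t)
  TiO2: 39.78·0.9899 = 39.38 t (target 39.38 t)
  MgO: 138.4·0.3185 + 32.98·0.9846 = 76.55 t (target 76.55 t)
  SiO2: 138.4·0.6315 + 4.867·0.3297 = 89.00 t (target 89.00 t)
  ZrO2: 4.867·0.6693 = 3.257 t (target 3.258 t)
  BaO: 35.67·0.7737 = 27.60 t (target 27.60 t)
Glass-mass closure: batch Σ − ignition loss = 250.0 t (the targets, summed, come to 250.0 t; with the basis standing at 250.0 t — gaps are rounding artifacts).
Total batch = Σ batch = 275.9 t; Σ batch·LOI gives LOI loss = 25.92 t; as yield: glass ÷ batch → 90.61%.

Revised batch per 250.0 t glass:
  Sodium carbonate: 24.24 t
  Mg3Si4O10(OH)2: 138.4 t
  Magnesia: 32.98 t
  Barium carbonate: 35.67 t
  Rutile: 39.78 t
  ZrSiO4: 4.867 t
Total batch = 275.9 t; LOI loss = 25.92 t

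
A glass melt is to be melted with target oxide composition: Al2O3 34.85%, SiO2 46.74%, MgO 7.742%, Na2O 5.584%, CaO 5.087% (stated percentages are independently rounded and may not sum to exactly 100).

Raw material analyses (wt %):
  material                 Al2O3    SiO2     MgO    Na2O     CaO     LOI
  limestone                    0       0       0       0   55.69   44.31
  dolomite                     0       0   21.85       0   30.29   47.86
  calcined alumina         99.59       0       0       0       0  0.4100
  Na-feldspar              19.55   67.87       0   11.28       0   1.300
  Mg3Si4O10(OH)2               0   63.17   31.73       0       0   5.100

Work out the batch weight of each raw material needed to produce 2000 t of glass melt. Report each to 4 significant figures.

All arithmetic runs at exact precision from start to finish. In-progress results are displayed rounded off to 4 significant digits alongside each step. Every reported number is rounded only once. All derived quantities (totals, glass mass, LOI, the yield, five oxide percentages) are computed at exact precision from the batch weights on 2000 t of glass as given in question or answer.
Oxide mass targets, per 2000 t glass melt:
  Al2O3: 34.85% × 2000 = 697.0 t
  SiO2: 46.74% × 2000 = 934.8 t
  MgO: 7.742% × 2000 = 154.8 t
  Na2O: 5.584% × 2000 = 111.7 t
  CaO: 5.087% × 2000 = 101.7 t
A balance pass over the oxides, applying the batch weights above, on the stated basis (summed amounts equal target values once rounding is allowed for):
  Al2O3: 505.5·0.9959 + 990.1·0.1955 = 697.0 t (target 697.0 t)
  SiO2: 990.1·0.6787 + 416.1·0.6317 = 934.8 t (target 934.8 t)
  MgO: 104.4·0.2185 + 416.1·0.3173 = 154.8 t (target 154.8 t)
  Na2O: 990.1·0.1128 = 111.7 t (target 111.7 t)
  CaO: 125.9·0.5569 + 104.4·0.3029 = 101.7 t (target 101.7 t)
Glass-mass sanity pass: whole batch net of LOI = 2000 t (oxide target masses add up to 2000 t; the stated basis being 2000 t — a pure rounding effect).
Total batch = Σ batch = 2142 t; loss to ignition Σ batch·LOI = 141.9 t; glass ÷ batch gives a yield of 93.37%.

Batch per 2000 t glass melt:
  limestone: 125.9 t
  dolomite: 104.4 t
  calcined alumina: 505.5 t
  Na-feldspar: 990.1 t
  Mg3Si4O10(OH)2: 416.1 t
Total batch = 2142 t; LOI loss = 141.9 t; yield = 93.37%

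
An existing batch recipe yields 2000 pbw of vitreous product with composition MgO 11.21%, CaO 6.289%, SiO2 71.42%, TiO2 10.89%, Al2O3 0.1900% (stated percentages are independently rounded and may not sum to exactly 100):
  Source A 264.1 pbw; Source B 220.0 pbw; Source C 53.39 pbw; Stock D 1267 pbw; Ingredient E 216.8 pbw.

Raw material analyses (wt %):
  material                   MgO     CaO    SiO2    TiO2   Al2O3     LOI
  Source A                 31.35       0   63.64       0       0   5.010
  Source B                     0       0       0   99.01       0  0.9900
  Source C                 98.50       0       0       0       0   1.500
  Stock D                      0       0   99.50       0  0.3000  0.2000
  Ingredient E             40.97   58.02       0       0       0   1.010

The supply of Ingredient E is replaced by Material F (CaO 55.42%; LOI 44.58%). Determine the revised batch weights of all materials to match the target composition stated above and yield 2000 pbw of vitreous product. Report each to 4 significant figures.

Each numeric step carries full float precision end to end — mid-chain values are rounded to 4 significant digits when quoted. Each reported figure carries a single rounding; derived quantities, including the yield, glass mass, LOI, the five compositions, totals, are computed from the weighed amounts at 2000 pbw of glass in exact precision, as written in question or answer.
Target masses of each oxide per 2000 pbw vitreous product:
  MgO: 11.21% × 2000 = 224.2 pbw
  CaO: 6.289% × 2000 = 125.8 pbw
  SiO2: 71.42% × 2000 = 1428 pbw
  TiO2: 10.89% × 2000 = 217.8 pbw
  Al2O3: 0.1900% × 2000 = 3.800 pbw
Mass-balance tally per oxide on the weights just shown, under the basis named above (every target is met by its sum modulo rounding of the values):
  MgO: 264.1·0.3135 + 143.6·0.9850 = 224.2 pbw (target 224.2 pbw)
  CaO: 227.0·0.5542 = 125.8 pbw (target 125.8 pbw)
  SiO2: 264.1·0.6364 + 1267·0.9950 = 1429 pbw (target 1428 pbw)
  TiO2: 220.0·0.9901 = 217.8 pbw (target 217.8 pbw)
  Al2O3: 1267·0.003000 = 3.801 pbw (target 3.800 pbw)
Auditing the glass mass value: batch Σ − ignition loss = 2000 pbw (targets for the oxides total 2000 pbw; the stated basis being 2000 pbw — rounding explains the deltas).
Batch total: Σ batch = 2122 pbw; LOI removed, Σ of batch·LOI: 121.3 pbw; yield, glass over the total, = 94.28%.

Revised batch per 2000 pbw vitreous product:
  Source A: 264.1 pbw
  Source B: 220.0 pbw
  Source C: 143.6 pbw
  Stock D: 1267 pbw
  Material F: 227.0 pbw
Total batch = 2122 pbw; LOI loss = 121.3 pbw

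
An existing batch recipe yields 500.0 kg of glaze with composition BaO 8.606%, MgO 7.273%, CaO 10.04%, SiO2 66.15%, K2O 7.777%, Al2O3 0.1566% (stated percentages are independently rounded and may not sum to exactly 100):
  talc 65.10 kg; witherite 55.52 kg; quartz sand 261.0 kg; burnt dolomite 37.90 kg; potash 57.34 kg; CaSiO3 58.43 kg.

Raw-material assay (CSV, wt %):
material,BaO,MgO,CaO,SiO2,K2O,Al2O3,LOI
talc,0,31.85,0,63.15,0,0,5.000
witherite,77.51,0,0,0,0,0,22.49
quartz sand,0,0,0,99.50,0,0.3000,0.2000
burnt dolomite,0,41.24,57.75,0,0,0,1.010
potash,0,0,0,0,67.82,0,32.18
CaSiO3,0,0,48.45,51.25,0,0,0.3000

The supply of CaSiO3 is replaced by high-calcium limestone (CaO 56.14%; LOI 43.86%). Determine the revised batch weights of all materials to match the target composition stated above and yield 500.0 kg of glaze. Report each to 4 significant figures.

All internal work maintains full precision all the way through; mid-chain values are displayed rounded off to 4 significant digits on the page; every reported value takes a single rounding. The derived quantities (LOI, the six compositions, glass mass, the totals, the yield) are recomputed from the weighed amounts at 500.0 kg of glass in full precision, exactly as printed in question or answer.
Oxide-by-oxide targets in 500.0 kg glaze:
  BaO: 8.606% × 500.0 = 43.03 kg
  MgO: 7.273% × 500.0 = 36.36 kg
  CaO: 10.04% × 500.0 = 50.20 kg
  SiO2: 66.15% × 500.0 = 330.8 kg
  K2O: 7.777% × 500.0 = 38.88 kg
  Al2O3: 0.1566% × 500.0 = 0.7830 kg
Mass-balance tally per oxide per the reported batch figures, per the basis as stated (each sum matches its target mass once rounding is allowed for):
  BaO: 55.52·0.7751 = 43.03 kg (target 43.03 kg)
  MgO: 112.5·0.3185 + 1.280·0.4124 = 36.36 kg (target 36.36 kg)
  CaO: 1.280·0.5775 + 88.10·0.5614 = 50.20 kg (target 50.20 kg)
  SiO2: 112.5·0.6315 + 261.0·0.9950 = 330.7 kg (target 330.8 kg)
  K2O: 57.34·0.6782 = 38.89 kg (target 38.88 kg)
  Al2O3: 261.0·0.003000 = 0.7830 kg (target 0.7830 kg)
Auditing the glass mass value: total batch − LOI = 500.0 kg (targets for the oxides total 500.0 kg; against the stated basis, 500.0 kg — rounding explains the deltas).
Batch grand total — Σ batch = 575.7 kg; LOI removed, Σ of batch·LOI: 75.74 kg; yield = glass ÷ total batch = 86.84%.

Revised batch per 500.0 kg glaze:
  talc: 112.5 kg
  witherite: 55.52 kg
  quartz sand: 261.0 kg
  burnt dolomite: 1.280 kg
  potash: 57.34 kg
  high-calcium limestone: 88.10 kg
Total batch = 575.7 kg; LOI loss = 75.74 kg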